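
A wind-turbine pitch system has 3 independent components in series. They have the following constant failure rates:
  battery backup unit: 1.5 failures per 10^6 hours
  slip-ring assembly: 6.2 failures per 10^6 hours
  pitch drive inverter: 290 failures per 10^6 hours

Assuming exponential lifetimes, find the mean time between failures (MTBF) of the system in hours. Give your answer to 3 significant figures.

3360

Series of exponential components: λ_sys = Σ λ_i
λ_sys = 0.0000015 + 0.0000062 + 0.00029 = 2.9770e-04 /h
MTBF = 1 / λ_sys = 3360 h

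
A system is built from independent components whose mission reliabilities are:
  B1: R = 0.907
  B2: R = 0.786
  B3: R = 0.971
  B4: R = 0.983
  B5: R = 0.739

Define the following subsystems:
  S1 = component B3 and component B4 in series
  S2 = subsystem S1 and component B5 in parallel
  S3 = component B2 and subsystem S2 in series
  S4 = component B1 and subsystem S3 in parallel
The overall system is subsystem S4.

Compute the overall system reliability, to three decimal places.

Series (B3 and B4): 0.97100 × 0.98300 = 0.95449
Parallel ([0.95449] and B5): 1 − (1 − 0.95449)(1 − 0.73900) = 0.98812
Series (B2 and [0.98812]): 0.78600 × 0.98812 = 0.77666
Parallel (B1 and [0.77666]): 1 − (1 − 0.90700)(1 − 0.77666) = 0.979

0.979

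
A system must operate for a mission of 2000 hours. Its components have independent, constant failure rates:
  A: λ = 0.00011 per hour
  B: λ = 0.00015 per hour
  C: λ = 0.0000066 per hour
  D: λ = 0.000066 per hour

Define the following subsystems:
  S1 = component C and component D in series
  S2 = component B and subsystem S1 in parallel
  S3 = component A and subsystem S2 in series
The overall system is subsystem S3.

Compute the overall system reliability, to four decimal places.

0.7744

R(A) = exp(−0.00011 × 2000) = 0.802519
R(B) = exp(−0.00015 × 2000) = 0.740818
R(C) = exp(−0.0000066 × 2000) = 0.986887
R(D) = exp(−0.000066 × 2000) = 0.876341
Series (C and D): 0.986887 × 0.876341 = 0.864850
Parallel (B and [0.864850]): 1 − (1 − 0.740818)(1 − 0.864850) = 0.964972
Series (A and [0.964972]): 0.802519 × 0.964972 = 0.7744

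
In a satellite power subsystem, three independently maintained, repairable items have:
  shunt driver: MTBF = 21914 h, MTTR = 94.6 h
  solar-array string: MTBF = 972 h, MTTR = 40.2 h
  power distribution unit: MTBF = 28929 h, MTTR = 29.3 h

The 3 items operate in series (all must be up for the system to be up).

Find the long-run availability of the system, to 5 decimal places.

A(shunt driver) = MTBF/(MTBF+MTTR) = 21914/(21914+94.6) = 0.995702
A(solar-array string) = MTBF/(MTBF+MTTR) = 972/(972+40.2) = 0.960285
A(power distribution unit) = MTBF/(MTBF+MTTR) = 28929/(28929+29.3) = 0.998988
Series availability: 0.995702 × 0.960285 × 0.998988 = 0.95519

0.95519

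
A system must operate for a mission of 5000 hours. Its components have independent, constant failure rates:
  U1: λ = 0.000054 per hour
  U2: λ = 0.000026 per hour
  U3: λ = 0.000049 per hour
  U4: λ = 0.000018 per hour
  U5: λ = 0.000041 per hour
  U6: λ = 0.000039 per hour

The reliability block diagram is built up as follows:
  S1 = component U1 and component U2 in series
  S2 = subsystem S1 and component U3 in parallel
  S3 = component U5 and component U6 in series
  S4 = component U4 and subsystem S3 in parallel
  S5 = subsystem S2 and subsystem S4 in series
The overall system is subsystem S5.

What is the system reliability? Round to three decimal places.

R(U1) = exp(−0.000054 × 5000) = 0.76338
R(U2) = exp(−0.000026 × 5000) = 0.87810
R(U3) = exp(−0.000049 × 5000) = 0.78270
R(U4) = exp(−0.000018 × 5000) = 0.91393
R(U5) = exp(−0.000041 × 5000) = 0.81465
R(U6) = exp(−0.000039 × 5000) = 0.82283
Series (U1 and U2): 0.76338 × 0.87810 = 0.67032
Parallel ([0.67032] and U3): 1 − (1 − 0.67032)(1 − 0.78270) = 0.92836
Series (U5 and U6): 0.81465 × 0.82283 = 0.67032
Parallel (U4 and [0.67032]): 1 − (1 − 0.91393)(1 − 0.67032) = 0.97162
Series ([0.92836] and [0.97162]): 0.92836 × 0.97162 = 0.902

0.902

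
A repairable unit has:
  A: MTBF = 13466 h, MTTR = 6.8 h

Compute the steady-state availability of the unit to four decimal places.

A(A) = MTBF/(MTBF+MTTR) = 13466/(13466+6.8) = 0.9995

0.9995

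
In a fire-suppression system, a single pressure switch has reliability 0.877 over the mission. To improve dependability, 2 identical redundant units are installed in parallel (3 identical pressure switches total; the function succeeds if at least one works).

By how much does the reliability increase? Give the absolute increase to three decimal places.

R_before = 0.877
R_after = 1 − (1 − 0.877)^3 = 0.998
ΔR = 0.998 − 0.877 = 0.121

0.121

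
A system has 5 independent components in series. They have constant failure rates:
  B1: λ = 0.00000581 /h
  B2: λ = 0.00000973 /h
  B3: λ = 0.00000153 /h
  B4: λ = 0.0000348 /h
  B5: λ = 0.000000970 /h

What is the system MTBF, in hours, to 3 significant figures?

18900

Series of exponential components: λ_sys = Σ λ_i
λ_sys = 0.00000581 + 0.00000973 + 0.00000153 + 0.0000348 + 0.000000970 = 5.2840e-05 /h
MTBF = 1 / λ_sys = 18900 h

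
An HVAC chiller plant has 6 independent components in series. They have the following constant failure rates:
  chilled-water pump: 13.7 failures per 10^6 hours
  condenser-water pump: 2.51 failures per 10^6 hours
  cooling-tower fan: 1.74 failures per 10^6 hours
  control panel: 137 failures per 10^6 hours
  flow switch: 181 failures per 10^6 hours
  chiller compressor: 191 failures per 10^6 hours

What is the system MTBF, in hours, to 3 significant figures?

Series of exponential components: λ_sys = Σ λ_i
λ_sys = 0.0000137 + 0.00000251 + 0.00000174 + 0.000137 + 0.000181 + 0.000191 = 5.2695e-04 /h
MTBF = 1 / λ_sys = 1900 h

1900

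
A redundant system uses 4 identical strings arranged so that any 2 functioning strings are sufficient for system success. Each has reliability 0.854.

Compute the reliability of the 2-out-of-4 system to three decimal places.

0.989

R = Σ_{i=2}^{4} C(4,i) p^i (1−p)^{4−i} with p = 0.854
C(4,2)·0.854^2·0.146^2 = 0.09328
C(4,3)·0.854^3·0.146^1 = 0.36374
C(4,4)·0.854^4·0.146^0 = 0.53190
Sum = 0.989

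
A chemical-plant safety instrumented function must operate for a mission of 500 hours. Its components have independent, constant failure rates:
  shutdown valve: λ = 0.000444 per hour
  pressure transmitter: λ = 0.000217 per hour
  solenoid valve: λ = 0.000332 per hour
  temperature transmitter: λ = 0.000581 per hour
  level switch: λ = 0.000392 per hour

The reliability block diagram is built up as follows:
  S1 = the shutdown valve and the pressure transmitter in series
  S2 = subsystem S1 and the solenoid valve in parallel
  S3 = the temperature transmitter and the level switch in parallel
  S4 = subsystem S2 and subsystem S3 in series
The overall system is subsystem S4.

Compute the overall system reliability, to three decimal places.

0.914

R(shutdown valve) = exp(−0.000444 × 500) = 0.80092
R(pressure transmitter) = exp(−0.000217 × 500) = 0.89718
R(solenoid valve) = exp(−0.000332 × 500) = 0.84705
R(temperature transmitter) = exp(−0.000581 × 500) = 0.74789
R(level switch) = exp(−0.000392 × 500) = 0.82201
Series (shutdown valve and pressure transmitter): 0.80092 × 0.89718 = 0.71857
Parallel ([0.71857] and solenoid valve): 1 − (1 − 0.71857)(1 − 0.84705) = 0.95696
Parallel (temperature transmitter and level switch): 1 − (1 − 0.74789)(1 − 0.82201) = 0.95513
Series ([0.95696] and [0.95513]): 0.95696 × 0.95513 = 0.914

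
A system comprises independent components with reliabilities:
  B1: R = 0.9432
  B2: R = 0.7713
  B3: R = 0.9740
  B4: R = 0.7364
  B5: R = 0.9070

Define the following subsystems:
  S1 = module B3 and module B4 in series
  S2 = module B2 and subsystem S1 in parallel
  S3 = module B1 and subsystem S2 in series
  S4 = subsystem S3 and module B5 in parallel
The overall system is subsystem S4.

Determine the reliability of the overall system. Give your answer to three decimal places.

0.989

Series (B3 and B4): 0.97400 × 0.73640 = 0.71725
Parallel (B2 and [0.71725]): 1 − (1 − 0.77130)(1 − 0.71725) = 0.93534
Series (B1 and [0.93534]): 0.94320 × 0.93534 = 0.88221
Parallel ([0.88221] and B5): 1 − (1 − 0.88221)(1 − 0.90700) = 0.989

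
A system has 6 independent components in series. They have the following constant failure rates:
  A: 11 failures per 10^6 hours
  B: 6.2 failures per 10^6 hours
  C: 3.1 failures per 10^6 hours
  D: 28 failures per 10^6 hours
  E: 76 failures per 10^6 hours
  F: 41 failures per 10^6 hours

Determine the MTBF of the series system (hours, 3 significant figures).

Series of exponential components: λ_sys = Σ λ_i
λ_sys = 0.000011 + 0.0000062 + 0.0000031 + 0.000028 + 0.000076 + 0.000041 = 1.6530e-04 /h
MTBF = 1 / λ_sys = 6050 h

6050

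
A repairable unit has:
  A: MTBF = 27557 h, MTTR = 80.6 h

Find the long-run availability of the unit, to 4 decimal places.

0.9971

A(A) = MTBF/(MTBF+MTTR) = 27557/(27557+80.6) = 0.9971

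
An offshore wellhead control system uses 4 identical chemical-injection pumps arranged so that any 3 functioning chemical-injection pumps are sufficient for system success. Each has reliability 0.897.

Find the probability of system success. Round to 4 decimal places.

R = Σ_{i=3}^{4} C(4,i) p^i (1−p)^{4−i} with p = 0.897
C(4,3)·0.897^3·0.103^1 = 0.297355
C(4,4)·0.897^4·0.103^0 = 0.647396
Sum = 0.9448

0.9448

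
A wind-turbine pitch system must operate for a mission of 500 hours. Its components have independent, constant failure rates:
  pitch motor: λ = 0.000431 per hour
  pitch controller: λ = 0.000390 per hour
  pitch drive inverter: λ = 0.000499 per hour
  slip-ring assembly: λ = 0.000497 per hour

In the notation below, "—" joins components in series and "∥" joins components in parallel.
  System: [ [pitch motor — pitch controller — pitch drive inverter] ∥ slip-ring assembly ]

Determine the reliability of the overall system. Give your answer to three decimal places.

R(pitch motor) = exp(−0.000431 × 500) = 0.80614
R(pitch controller) = exp(−0.000390 × 500) = 0.82283
R(pitch drive inverter) = exp(−0.000499 × 500) = 0.77919
R(slip-ring assembly) = exp(−0.000497 × 500) = 0.77997
Series (pitch motor, pitch controller, and pitch drive inverter): 0.80614 × 0.82283 × 0.77919 = 0.51685
Parallel ([0.51685] and slip-ring assembly): 1 − (1 − 0.51685)(1 − 0.77997) = 0.894

0.894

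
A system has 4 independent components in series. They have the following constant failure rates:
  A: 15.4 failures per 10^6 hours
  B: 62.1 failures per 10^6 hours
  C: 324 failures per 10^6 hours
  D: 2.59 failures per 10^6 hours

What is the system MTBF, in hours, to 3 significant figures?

Series of exponential components: λ_sys = Σ λ_i
λ_sys = 0.0000154 + 0.0000621 + 0.000324 + 0.00000259 = 4.0409e-04 /h
MTBF = 1 / λ_sys = 2470 h

2470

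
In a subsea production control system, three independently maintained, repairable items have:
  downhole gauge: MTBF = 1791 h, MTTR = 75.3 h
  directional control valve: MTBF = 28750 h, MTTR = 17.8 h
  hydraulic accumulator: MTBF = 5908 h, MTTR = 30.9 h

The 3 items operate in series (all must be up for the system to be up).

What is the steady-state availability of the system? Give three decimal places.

0.954

A(downhole gauge) = MTBF/(MTBF+MTTR) = 1791/(1791+75.3) = 0.959653
A(directional control valve) = MTBF/(MTBF+MTTR) = 28750/(28750+17.8) = 0.999381
A(hydraulic accumulator) = MTBF/(MTBF+MTTR) = 5908/(5908+30.9) = 0.994797
Series availability: 0.959653 × 0.999381 × 0.994797 = 0.954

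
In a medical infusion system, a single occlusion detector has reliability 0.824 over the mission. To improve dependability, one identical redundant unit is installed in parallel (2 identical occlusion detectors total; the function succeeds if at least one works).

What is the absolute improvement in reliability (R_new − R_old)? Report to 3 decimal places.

0.145

R_before = 0.824
R_after = 1 − (1 − 0.824)^2 = 0.969
ΔR = 0.969 − 0.824 = 0.145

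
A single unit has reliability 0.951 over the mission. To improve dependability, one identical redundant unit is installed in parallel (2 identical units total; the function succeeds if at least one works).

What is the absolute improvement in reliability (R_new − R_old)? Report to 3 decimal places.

0.047

R_before = 0.951
R_after = 1 − (1 − 0.951)^2 = 0.998
ΔR = 0.998 − 0.951 = 0.047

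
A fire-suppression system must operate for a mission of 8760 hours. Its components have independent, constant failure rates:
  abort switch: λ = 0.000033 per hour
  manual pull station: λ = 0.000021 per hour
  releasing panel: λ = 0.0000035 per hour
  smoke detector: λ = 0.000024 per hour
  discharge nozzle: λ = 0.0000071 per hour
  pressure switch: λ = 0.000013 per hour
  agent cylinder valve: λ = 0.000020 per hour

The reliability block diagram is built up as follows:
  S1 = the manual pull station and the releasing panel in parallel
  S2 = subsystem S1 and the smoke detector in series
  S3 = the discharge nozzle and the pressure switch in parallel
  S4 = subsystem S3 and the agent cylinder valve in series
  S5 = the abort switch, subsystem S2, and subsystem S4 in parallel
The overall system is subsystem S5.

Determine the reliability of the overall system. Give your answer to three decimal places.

R(abort switch) = exp(−0.000033 × 8760) = 0.74895
R(manual pull station) = exp(−0.000021 × 8760) = 0.83197
R(releasing panel) = exp(−0.0000035 × 8760) = 0.96981
R(smoke detector) = exp(−0.000024 × 8760) = 0.81039
R(discharge nozzle) = exp(−0.0000071 × 8760) = 0.93970
R(pressure switch) = exp(−0.000013 × 8760) = 0.89237
R(agent cylinder valve) = exp(−0.000020 × 8760) = 0.83929
Parallel (manual pull station and releasing panel): 1 − (1 − 0.83197)(1 − 0.96981) = 0.99493
Series ([0.99493] and smoke detector): 0.99493 × 0.81039 = 0.80628
Parallel (discharge nozzle and pressure switch): 1 − (1 − 0.93970)(1 − 0.89237) = 0.99351
Series ([0.99351] and agent cylinder valve): 0.99351 × 0.83929 = 0.83384
Parallel (abort switch, [0.80628], and [0.83384]): 1 − (1 − 0.74895)(1 − 0.80628)(1 − 0.83384) = 0.992

0.992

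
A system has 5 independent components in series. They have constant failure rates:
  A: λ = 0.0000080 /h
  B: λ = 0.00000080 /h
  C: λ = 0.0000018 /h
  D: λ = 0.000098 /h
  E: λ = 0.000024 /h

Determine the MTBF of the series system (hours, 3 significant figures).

Series of exponential components: λ_sys = Σ λ_i
λ_sys = 0.0000080 + 0.00000080 + 0.0000018 + 0.000098 + 0.000024 = 1.3260e-04 /h
MTBF = 1 / λ_sys = 7540 h

7540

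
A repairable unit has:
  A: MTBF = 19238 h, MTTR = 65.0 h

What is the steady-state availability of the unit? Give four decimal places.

A(A) = MTBF/(MTBF+MTTR) = 19238/(19238+65.0) = 0.9966

0.9966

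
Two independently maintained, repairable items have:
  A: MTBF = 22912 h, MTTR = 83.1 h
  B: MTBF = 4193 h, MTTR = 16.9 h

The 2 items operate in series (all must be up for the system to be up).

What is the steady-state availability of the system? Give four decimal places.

0.9924

A(A) = MTBF/(MTBF+MTTR) = 22912/(22912+83.1) = 0.996386
A(B) = MTBF/(MTBF+MTTR) = 4193/(4193+16.9) = 0.995986
Series availability: 0.996386 × 0.995986 = 0.9924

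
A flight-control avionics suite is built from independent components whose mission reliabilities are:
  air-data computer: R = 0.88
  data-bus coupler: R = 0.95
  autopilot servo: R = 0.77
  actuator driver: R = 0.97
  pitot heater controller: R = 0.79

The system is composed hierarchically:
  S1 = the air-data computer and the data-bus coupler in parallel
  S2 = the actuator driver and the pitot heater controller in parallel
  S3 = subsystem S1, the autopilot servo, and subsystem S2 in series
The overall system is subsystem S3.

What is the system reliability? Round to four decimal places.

0.7606

Parallel (air-data computer and data-bus coupler): 1 − (1 − 0.880000)(1 − 0.950000) = 0.994000
Parallel (actuator driver and pitot heater controller): 1 − (1 − 0.970000)(1 − 0.790000) = 0.993700
Series ([0.994000], autopilot servo, and [0.993700]): 0.994000 × 0.770000 × 0.993700 = 0.7606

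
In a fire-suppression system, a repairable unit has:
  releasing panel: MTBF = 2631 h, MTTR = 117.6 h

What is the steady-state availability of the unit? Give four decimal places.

A(releasing panel) = MTBF/(MTBF+MTTR) = 2631/(2631+117.6) = 0.9572

0.9572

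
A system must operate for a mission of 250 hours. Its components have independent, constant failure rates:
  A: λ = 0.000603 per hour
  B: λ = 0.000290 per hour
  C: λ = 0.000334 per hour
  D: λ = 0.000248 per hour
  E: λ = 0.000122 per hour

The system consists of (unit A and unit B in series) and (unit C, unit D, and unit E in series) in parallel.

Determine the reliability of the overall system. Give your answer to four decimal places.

R(A) = exp(−0.000603 × 250) = 0.860063
R(B) = exp(−0.000290 × 250) = 0.930066
R(C) = exp(−0.000334 × 250) = 0.919891
R(D) = exp(−0.000248 × 250) = 0.939883
R(E) = exp(−0.000122 × 250) = 0.969960
Series (A and B): 0.860063 × 0.930066 = 0.799915
Series (C, D, and E): 0.919891 × 0.939883 × 0.969960 = 0.838618
Parallel ([0.799915] and [0.838618]): 1 − (1 − 0.799915)(1 − 0.838618) = 0.9677

0.9677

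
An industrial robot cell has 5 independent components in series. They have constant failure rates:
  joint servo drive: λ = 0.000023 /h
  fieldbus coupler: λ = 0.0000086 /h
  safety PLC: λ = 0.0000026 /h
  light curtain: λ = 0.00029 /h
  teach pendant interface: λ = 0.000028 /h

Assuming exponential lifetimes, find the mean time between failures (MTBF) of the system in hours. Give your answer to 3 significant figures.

Series of exponential components: λ_sys = Σ λ_i
λ_sys = 0.000023 + 0.0000086 + 0.0000026 + 0.00029 + 0.000028 = 3.5220e-04 /h
MTBF = 1 / λ_sys = 2840 h

2840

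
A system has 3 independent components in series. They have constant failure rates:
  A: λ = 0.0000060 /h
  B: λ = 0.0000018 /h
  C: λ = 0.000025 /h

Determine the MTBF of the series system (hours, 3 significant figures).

Series of exponential components: λ_sys = Σ λ_i
λ_sys = 0.0000060 + 0.0000018 + 0.000025 = 3.2800e-05 /h
MTBF = 1 / λ_sys = 30500 h

30500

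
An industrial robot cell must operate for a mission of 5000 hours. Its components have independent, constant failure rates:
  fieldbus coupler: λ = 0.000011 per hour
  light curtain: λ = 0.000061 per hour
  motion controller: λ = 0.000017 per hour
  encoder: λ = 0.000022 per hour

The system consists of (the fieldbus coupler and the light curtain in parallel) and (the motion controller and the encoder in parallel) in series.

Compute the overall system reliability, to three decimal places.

0.978

R(fieldbus coupler) = exp(−0.000011 × 5000) = 0.94649
R(light curtain) = exp(−0.000061 × 5000) = 0.73712
R(motion controller) = exp(−0.000017 × 5000) = 0.91851
R(encoder) = exp(−0.000022 × 5000) = 0.89583
Parallel (fieldbus coupler and light curtain): 1 − (1 − 0.94649)(1 − 0.73712) = 0.98593
Parallel (motion controller and encoder): 1 − (1 − 0.91851)(1 − 0.89583) = 0.99151
Series ([0.98593] and [0.99151]): 0.98593 × 0.99151 = 0.978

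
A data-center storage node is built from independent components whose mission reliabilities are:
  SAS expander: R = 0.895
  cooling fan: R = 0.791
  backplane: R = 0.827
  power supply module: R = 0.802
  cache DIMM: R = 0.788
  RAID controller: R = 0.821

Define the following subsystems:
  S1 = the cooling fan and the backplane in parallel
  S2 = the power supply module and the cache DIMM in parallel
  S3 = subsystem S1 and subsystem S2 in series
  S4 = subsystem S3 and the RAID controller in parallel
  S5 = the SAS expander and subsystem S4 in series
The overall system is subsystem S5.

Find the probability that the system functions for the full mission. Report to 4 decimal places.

Parallel (cooling fan and backplane): 1 − (1 − 0.791000)(1 − 0.827000) = 0.963843
Parallel (power supply module and cache DIMM): 1 − (1 − 0.802000)(1 − 0.788000) = 0.958024
Series ([0.963843] and [0.958024]): 0.963843 × 0.958024 = 0.923385
Parallel ([0.923385] and RAID controller): 1 − (1 − 0.923385)(1 − 0.821000) = 0.986286
Series (SAS expander and [0.986286]): 0.895000 × 0.986286 = 0.8827

0.8827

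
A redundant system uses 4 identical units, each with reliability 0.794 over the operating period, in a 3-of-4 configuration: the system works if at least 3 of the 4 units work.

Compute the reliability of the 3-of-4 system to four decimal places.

0.8099

R = Σ_{i=3}^{4} C(4,i) p^i (1−p)^{4−i} with p = 0.794
C(4,3)·0.794^3·0.206^1 = 0.412467
C(4,4)·0.794^4·0.206^0 = 0.397450
Sum = 0.8099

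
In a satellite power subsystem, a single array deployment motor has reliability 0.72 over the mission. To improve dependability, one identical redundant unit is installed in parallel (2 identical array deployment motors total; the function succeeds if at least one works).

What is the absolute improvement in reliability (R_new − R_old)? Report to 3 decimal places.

R_before = 0.72
R_after = 1 − (1 − 0.72)^2 = 0.922
ΔR = 0.922 − 0.72 = 0.202

0.202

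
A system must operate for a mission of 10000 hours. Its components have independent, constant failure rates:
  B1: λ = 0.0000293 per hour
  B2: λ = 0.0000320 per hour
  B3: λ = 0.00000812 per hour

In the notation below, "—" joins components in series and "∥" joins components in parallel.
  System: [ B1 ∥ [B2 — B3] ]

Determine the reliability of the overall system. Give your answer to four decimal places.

0.9161

R(B1) = exp(−0.0000293 × 10000) = 0.746022
R(B2) = exp(−0.0000320 × 10000) = 0.726149
R(B3) = exp(−0.00000812 × 10000) = 0.922009
Series (B2 and B3): 0.726149 × 0.922009 = 0.669516
Parallel (B1 and [0.669516]): 1 − (1 − 0.746022)(1 − 0.669516) = 0.9161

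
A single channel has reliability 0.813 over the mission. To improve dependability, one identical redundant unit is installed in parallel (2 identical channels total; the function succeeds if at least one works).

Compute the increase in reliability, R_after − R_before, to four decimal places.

0.1520

R_before = 0.813
R_after = 1 − (1 − 0.813)^2 = 0.9650
ΔR = 0.9650 − 0.813 = 0.1520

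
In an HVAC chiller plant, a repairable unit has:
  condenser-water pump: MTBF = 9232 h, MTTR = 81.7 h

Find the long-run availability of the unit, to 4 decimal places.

0.9912

A(condenser-water pump) = MTBF/(MTBF+MTTR) = 9232/(9232+81.7) = 0.9912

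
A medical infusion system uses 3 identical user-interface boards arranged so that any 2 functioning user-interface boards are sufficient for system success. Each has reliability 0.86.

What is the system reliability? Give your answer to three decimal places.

R = Σ_{i=2}^{3} C(3,i) p^i (1−p)^{3−i} with p = 0.86
C(3,2)·0.86^2·0.14^1 = 0.31063
C(3,3)·0.86^3·0.14^0 = 0.63606
Sum = 0.947

0.947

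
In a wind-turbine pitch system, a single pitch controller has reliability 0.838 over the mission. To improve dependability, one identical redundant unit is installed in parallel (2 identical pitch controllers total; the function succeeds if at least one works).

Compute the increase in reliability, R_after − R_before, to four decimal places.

0.1358

R_before = 0.838
R_after = 1 − (1 − 0.838)^2 = 0.9738
ΔR = 0.9738 − 0.838 = 0.1358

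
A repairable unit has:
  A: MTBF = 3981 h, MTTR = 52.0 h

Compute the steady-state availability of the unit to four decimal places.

0.9871

A(A) = MTBF/(MTBF+MTTR) = 3981/(3981+52.0) = 0.9871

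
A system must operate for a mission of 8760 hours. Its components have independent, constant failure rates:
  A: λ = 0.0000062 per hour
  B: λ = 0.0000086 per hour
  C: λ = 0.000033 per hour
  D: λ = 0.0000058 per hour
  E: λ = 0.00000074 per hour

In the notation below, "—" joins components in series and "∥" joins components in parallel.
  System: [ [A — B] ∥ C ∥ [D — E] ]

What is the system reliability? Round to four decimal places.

R(A) = exp(−0.0000062 × 8760) = 0.947137
R(B) = exp(−0.0000086 × 8760) = 0.927432
R(C) = exp(−0.000033 × 8760) = 0.748952
R(D) = exp(−0.0000058 × 8760) = 0.950461
R(E) = exp(−0.00000074 × 8760) = 0.993539
Series (A and B): 0.947137 × 0.927432 = 0.878405
Series (D and E): 0.950461 × 0.993539 = 0.944320
Parallel ([0.878405], C, and [0.944320]): 1 − (1 − 0.878405)(1 − 0.748952)(1 − 0.944320) = 0.9983

0.9983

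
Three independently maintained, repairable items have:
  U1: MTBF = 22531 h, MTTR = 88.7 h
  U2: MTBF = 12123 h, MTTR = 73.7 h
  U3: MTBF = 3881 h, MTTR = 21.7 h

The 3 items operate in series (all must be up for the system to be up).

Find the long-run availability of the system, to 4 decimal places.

0.9846

A(U1) = MTBF/(MTBF+MTTR) = 22531/(22531+88.7) = 0.996079
A(U2) = MTBF/(MTBF+MTTR) = 12123/(12123+73.7) = 0.993957
A(U3) = MTBF/(MTBF+MTTR) = 3881/(3881+21.7) = 0.994440
Series availability: 0.996079 × 0.993957 × 0.994440 = 0.9846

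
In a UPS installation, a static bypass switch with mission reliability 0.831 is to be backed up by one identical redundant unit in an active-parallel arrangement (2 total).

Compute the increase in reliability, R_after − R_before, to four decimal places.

R_before = 0.831
R_after = 1 − (1 − 0.831)^2 = 0.9714
ΔR = 0.9714 − 0.831 = 0.1404

0.1404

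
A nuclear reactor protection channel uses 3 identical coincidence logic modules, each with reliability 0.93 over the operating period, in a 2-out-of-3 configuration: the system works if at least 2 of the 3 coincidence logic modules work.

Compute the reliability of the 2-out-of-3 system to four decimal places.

0.9860

R = Σ_{i=2}^{3} C(3,i) p^i (1−p)^{3−i} with p = 0.93
C(3,2)·0.93^2·0.07^1 = 0.181629
C(3,3)·0.93^3·0.07^0 = 0.804357
Sum = 0.9860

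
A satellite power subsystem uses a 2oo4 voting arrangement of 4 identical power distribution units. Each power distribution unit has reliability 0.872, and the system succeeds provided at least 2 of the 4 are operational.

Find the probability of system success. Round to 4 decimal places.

R = Σ_{i=2}^{4} C(4,i) p^i (1−p)^{4−i} with p = 0.872
C(4,2)·0.872^2·0.128^2 = 0.074749
C(4,3)·0.872^3·0.128^1 = 0.339484
C(4,4)·0.872^4·0.128^0 = 0.578184
Sum = 0.9924

0.9924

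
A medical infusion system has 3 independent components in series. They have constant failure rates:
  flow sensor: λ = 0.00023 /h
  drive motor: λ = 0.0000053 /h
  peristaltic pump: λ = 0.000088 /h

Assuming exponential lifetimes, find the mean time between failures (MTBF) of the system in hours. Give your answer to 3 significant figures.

Series of exponential components: λ_sys = Σ λ_i
λ_sys = 0.00023 + 0.0000053 + 0.000088 = 3.2330e-04 /h
MTBF = 1 / λ_sys = 3090 h

3090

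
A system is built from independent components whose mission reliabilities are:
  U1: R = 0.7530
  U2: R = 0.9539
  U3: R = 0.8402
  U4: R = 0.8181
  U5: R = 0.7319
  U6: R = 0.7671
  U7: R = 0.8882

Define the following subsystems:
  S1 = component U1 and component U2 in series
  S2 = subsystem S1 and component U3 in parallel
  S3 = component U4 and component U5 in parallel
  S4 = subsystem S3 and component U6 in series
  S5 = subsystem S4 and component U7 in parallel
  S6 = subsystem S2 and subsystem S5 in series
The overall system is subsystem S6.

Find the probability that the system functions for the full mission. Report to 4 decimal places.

0.9261

Series (U1 and U2): 0.753000 × 0.953900 = 0.718287
Parallel ([0.718287] and U3): 1 − (1 − 0.718287)(1 − 0.840200) = 0.954982
Parallel (U4 and U5): 1 − (1 − 0.818100)(1 − 0.731900) = 0.951233
Series ([0.951233] and U6): 0.951233 × 0.767100 = 0.729691
Parallel ([0.729691] and U7): 1 − (1 − 0.729691)(1 − 0.888200) = 0.969779
Series ([0.954982] and [0.969779]): 0.954982 × 0.969779 = 0.9261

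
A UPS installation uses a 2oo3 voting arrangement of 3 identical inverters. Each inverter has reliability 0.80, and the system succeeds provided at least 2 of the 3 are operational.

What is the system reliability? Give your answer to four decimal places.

R = Σ_{i=2}^{3} C(3,i) p^i (1−p)^{3−i} with p = 0.80
C(3,2)·0.80^2·0.20^1 = 0.384000
C(3,3)·0.80^3·0.20^0 = 0.512000
Sum = 0.8960

0.8960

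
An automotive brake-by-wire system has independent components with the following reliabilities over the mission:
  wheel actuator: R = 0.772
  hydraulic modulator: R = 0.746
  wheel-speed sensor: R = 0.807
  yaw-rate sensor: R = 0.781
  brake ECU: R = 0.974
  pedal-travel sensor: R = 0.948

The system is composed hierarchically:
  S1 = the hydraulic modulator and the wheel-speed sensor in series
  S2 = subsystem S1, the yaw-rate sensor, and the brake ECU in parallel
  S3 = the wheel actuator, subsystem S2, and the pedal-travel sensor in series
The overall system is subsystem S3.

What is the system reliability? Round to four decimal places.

0.7302

Series (hydraulic modulator and wheel-speed sensor): 0.746000 × 0.807000 = 0.602022
Parallel ([0.602022], yaw-rate sensor, and brake ECU): 1 − (1 − 0.602022)(1 − 0.781000)(1 − 0.974000) = 0.997734
Series (wheel actuator, [0.997734], and pedal-travel sensor): 0.772000 × 0.997734 × 0.948000 = 0.7302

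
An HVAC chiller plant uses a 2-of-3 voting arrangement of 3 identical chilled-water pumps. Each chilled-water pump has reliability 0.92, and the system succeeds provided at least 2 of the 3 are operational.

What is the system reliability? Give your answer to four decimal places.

0.9818

R = Σ_{i=2}^{3} C(3,i) p^i (1−p)^{3−i} with p = 0.92
C(3,2)·0.92^2·0.08^1 = 0.203136
C(3,3)·0.92^3·0.08^0 = 0.778688
Sum = 0.9818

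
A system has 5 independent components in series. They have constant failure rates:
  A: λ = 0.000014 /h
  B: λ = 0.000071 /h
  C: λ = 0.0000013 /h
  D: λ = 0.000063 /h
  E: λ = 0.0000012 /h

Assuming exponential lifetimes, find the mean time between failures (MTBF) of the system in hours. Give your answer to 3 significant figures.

Series of exponential components: λ_sys = Σ λ_i
λ_sys = 0.000014 + 0.000071 + 0.0000013 + 0.000063 + 0.0000012 = 1.5050e-04 /h
MTBF = 1 / λ_sys = 6640 h

6640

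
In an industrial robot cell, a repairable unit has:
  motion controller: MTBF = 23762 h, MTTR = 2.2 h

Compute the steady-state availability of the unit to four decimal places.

0.9999

A(motion controller) = MTBF/(MTBF+MTTR) = 23762/(23762+2.2) = 0.9999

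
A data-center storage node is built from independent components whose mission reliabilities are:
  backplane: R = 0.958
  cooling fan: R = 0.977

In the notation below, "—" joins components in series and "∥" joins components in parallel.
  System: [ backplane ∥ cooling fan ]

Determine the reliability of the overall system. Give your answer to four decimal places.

Parallel (backplane and cooling fan): 1 − (1 − 0.958000)(1 − 0.977000) = 0.9990

0.9990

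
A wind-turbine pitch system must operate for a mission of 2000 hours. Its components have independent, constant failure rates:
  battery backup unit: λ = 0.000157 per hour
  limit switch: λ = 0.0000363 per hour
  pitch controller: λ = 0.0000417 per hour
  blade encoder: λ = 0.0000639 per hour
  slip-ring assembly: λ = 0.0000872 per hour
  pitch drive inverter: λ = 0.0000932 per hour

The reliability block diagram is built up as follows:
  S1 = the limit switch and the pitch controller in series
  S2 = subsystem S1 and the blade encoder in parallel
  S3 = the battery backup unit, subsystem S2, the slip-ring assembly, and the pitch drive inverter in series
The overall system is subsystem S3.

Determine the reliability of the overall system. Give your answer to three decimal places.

R(battery backup unit) = exp(−0.000157 × 2000) = 0.73052
R(limit switch) = exp(−0.0000363 × 2000) = 0.92997
R(pitch controller) = exp(−0.0000417 × 2000) = 0.91998
R(blade encoder) = exp(−0.0000639 × 2000) = 0.88003
R(slip-ring assembly) = exp(−0.0000872 × 2000) = 0.83996
R(pitch drive inverter) = exp(−0.0000932 × 2000) = 0.82994
Series (limit switch and pitch controller): 0.92997 × 0.91998 = 0.85555
Parallel ([0.85555] and blade encoder): 1 − (1 − 0.85555)(1 − 0.88003) = 0.98267
Series (battery backup unit, [0.98267], slip-ring assembly, and pitch drive inverter): 0.73052 × 0.98267 × 0.83996 × 0.82994 = 0.500

0.500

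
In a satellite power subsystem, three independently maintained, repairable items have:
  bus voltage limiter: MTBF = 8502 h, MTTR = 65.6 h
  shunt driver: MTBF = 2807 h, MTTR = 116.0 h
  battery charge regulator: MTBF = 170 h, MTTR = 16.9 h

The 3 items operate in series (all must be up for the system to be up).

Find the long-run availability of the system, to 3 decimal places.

A(bus voltage limiter) = MTBF/(MTBF+MTTR) = 8502/(8502+65.6) = 0.992343
A(shunt driver) = MTBF/(MTBF+MTTR) = 2807/(2807+116.0) = 0.960315
A(battery charge regulator) = MTBF/(MTBF+MTTR) = 170/(170+16.9) = 0.909577
Series availability: 0.992343 × 0.960315 × 0.909577 = 0.867

0.867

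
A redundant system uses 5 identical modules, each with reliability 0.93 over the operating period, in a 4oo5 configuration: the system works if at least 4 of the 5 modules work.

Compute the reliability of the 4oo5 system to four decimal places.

R = Σ_{i=4}^{5} C(5,i) p^i (1−p)^{5−i} with p = 0.93
C(5,4)·0.93^4·0.07^1 = 0.261818
C(5,5)·0.93^5·0.07^0 = 0.695688
Sum = 0.9575

0.9575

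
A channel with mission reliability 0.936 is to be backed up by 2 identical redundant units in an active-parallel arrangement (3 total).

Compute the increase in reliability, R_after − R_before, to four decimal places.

0.0637

R_before = 0.936
R_after = 1 − (1 − 0.936)^3 = 0.9997
ΔR = 0.9997 − 0.936 = 0.0637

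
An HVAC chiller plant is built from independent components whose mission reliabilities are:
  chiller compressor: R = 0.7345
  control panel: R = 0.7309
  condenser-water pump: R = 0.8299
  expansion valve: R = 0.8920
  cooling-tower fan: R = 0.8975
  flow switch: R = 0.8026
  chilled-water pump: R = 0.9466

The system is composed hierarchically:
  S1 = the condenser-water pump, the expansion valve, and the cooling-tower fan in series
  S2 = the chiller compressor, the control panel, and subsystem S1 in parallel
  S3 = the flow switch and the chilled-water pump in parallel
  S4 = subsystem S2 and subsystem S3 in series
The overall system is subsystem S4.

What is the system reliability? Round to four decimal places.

0.9657

Series (condenser-water pump, expansion valve, and cooling-tower fan): 0.829900 × 0.892000 × 0.897500 = 0.664393
Parallel (chiller compressor, control panel, and [0.664393]): 1 − (1 − 0.734500)(1 − 0.730900)(1 − 0.664393) = 0.976022
Parallel (flow switch and chilled-water pump): 1 − (1 − 0.802600)(1 − 0.946600) = 0.989459
Series ([0.976022] and [0.989459]): 0.976022 × 0.989459 = 0.9657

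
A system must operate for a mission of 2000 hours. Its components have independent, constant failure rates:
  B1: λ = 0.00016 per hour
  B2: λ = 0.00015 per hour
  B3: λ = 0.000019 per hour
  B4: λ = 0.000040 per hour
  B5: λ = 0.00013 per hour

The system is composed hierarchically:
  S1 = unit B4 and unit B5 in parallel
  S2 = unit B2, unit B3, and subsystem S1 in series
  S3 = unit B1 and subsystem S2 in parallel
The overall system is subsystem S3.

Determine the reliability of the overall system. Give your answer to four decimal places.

0.9180

R(B1) = exp(−0.00016 × 2000) = 0.726149
R(B2) = exp(−0.00015 × 2000) = 0.740818
R(B3) = exp(−0.000019 × 2000) = 0.962713
R(B4) = exp(−0.000040 × 2000) = 0.923116
R(B5) = exp(−0.00013 × 2000) = 0.771052
Parallel (B4 and B5): 1 − (1 − 0.923116)(1 − 0.771052) = 0.982398
Series (B2, B3, and [0.982398]): 0.740818 × 0.962713 × 0.982398 = 0.700641
Parallel (B1 and [0.700641]): 1 − (1 − 0.726149)(1 − 0.700641) = 0.9180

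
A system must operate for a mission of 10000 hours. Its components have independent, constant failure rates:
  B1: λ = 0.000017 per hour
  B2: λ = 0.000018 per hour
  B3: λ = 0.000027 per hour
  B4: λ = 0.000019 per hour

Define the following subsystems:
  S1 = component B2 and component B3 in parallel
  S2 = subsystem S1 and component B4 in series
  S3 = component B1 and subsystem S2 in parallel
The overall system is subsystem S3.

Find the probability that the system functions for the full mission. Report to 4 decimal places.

R(B1) = exp(−0.000017 × 10000) = 0.843665
R(B2) = exp(−0.000018 × 10000) = 0.835270
R(B3) = exp(−0.000027 × 10000) = 0.763379
R(B4) = exp(−0.000019 × 10000) = 0.826959
Parallel (B2 and B3): 1 − (1 − 0.835270)(1 − 0.763379) = 0.961021
Series ([0.961021] and B4): 0.961021 × 0.826959 = 0.794725
Parallel (B1 and [0.794725]): 1 − (1 − 0.843665)(1 − 0.794725) = 0.9679

0.9679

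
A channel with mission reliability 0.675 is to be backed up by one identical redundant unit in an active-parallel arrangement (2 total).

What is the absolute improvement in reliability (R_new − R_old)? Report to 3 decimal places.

R_before = 0.675
R_after = 1 − (1 − 0.675)^2 = 0.894
ΔR = 0.894 − 0.675 = 0.219

0.219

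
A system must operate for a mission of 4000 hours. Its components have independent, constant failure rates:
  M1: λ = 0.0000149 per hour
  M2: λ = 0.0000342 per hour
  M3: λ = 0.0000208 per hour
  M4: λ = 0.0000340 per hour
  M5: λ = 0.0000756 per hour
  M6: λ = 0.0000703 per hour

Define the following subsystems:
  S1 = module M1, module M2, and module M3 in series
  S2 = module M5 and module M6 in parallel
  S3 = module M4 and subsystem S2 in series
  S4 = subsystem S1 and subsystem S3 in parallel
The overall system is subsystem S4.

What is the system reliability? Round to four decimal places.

R(M1) = exp(−0.0000149 × 4000) = 0.942141
R(M2) = exp(−0.0000342 × 4000) = 0.872145
R(M3) = exp(−0.0000208 × 4000) = 0.920167
R(M4) = exp(−0.0000340 × 4000) = 0.872843
R(M5) = exp(−0.0000756 × 4000) = 0.739042
R(M6) = exp(−0.0000703 × 4000) = 0.754877
Series (M1, M2, and M3): 0.942141 × 0.872145 × 0.920167 = 0.756086
Parallel (M5 and M6): 1 − (1 − 0.739042)(1 − 0.754877) = 0.936033
Series (M4 and [0.936033]): 0.872843 × 0.936033 = 0.817010
Parallel ([0.756086] and [0.817010]): 1 − (1 − 0.756086)(1 − 0.817010) = 0.9554

0.9554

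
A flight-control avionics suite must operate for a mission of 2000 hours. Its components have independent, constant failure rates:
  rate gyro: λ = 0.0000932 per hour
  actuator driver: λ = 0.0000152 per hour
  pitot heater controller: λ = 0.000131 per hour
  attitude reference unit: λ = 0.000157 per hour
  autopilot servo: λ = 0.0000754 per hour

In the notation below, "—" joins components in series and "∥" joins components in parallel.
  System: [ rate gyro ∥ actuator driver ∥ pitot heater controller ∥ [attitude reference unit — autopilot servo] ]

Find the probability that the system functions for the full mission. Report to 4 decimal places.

0.9996

R(rate gyro) = exp(−0.0000932 × 2000) = 0.829942
R(actuator driver) = exp(−0.0000152 × 2000) = 0.970057
R(pitot heater controller) = exp(−0.000131 × 2000) = 0.769511
R(attitude reference unit) = exp(−0.000157 × 2000) = 0.730519
R(autopilot servo) = exp(−0.0000754 × 2000) = 0.860020
Series (attitude reference unit and autopilot servo): 0.730519 × 0.860020 = 0.628261
Parallel (rate gyro, actuator driver, pitot heater controller, and [0.628261]): 1 − (1 − 0.829942)(1 − 0.970057)(1 − 0.769511)(1 − 0.628261) = 0.9996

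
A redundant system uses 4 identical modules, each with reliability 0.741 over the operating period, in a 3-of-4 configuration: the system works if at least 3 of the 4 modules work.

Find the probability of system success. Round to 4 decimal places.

R = Σ_{i=3}^{4} C(4,i) p^i (1−p)^{4−i} with p = 0.741
C(4,3)·0.741^3·0.259^1 = 0.421516
C(4,4)·0.741^4·0.259^0 = 0.301490
Sum = 0.7230

0.7230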